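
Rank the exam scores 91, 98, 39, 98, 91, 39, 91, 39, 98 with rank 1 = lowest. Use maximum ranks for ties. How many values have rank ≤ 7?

6

Sorted (ascending): 39, 39, 39, 91, 91, 91, 98, 98, 98
The 3 values of 39 occupy positions 1–3 → each gets rank 3.
The 3 values of 91 occupy positions 4–6 → each gets rank 6.
The 3 values of 98 occupy positions 7–9 → each gets rank 9.
Ranks ≤ 7: {3, 3, 3, 6, 6, 6} → 6 values.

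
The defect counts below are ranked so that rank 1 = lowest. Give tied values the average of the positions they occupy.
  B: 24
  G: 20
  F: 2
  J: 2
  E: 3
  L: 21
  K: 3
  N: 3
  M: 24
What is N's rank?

Sorted (ascending): 2, 2, 3, 3, 3, 20, 21, 24, 24
The 2 values of 2 occupy positions 1–2 → average rank (1+2)/2 = 1.5.
The 3 values of 3 occupy positions 3–5 → average rank 4.
The 2 values of 24 occupy positions 8–9 → average rank (8+9)/2 = 8.5.
N has value 3 → rank 4.

4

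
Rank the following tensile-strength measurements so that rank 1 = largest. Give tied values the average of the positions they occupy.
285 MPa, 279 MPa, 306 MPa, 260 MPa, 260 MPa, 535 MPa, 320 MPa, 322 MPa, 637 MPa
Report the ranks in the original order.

Sorted (descending): 637, 535, 322, 320, 306, 285, 279, 260, 260
The 2 values of 260 occupy positions 8–9 → average rank (8+9)/2 = 8.5.

6, 7, 5, 8.5, 8.5, 2, 4, 3, 1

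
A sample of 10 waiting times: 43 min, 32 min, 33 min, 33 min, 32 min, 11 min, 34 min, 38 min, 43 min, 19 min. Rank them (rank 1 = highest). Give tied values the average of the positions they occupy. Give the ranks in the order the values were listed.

Sorted (descending): 43, 43, 38, 34, 33, 33, 32, 32, 19, 11
The 2 values of 43 occupy positions 1–2 → average rank (1+2)/2 = 1.5.
The 2 values of 33 occupy positions 5–6 → average rank (5+6)/2 = 5.5.
The 2 values of 32 occupy positions 7–8 → average rank (7+8)/2 = 7.5.

1.5, 7.5, 5.5, 5.5, 7.5, 10, 4, 3, 1.5, 9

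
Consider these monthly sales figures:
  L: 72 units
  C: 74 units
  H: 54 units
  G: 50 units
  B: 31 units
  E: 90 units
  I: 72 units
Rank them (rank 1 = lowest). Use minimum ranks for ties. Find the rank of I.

Sorted (ascending): 31, 50, 54, 72, 72, 74, 90
The 2 values of 72 occupy positions 4–5 → each gets rank 4.
I has value 72 units → rank 4.

4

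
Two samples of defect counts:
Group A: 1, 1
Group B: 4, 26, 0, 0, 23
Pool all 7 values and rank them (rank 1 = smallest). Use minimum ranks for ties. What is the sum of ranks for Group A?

6

Sorted (ascending): 0, 0, 1, 1, 4, 23, 26
The 2 values of 0 occupy positions 1–2 → each gets rank 1.
The 2 values of 1 occupy positions 3–4 → each gets rank 3.
Group A values → pooled ranks: 1→3, 1→3
Rank sum = 3 + 3 = 6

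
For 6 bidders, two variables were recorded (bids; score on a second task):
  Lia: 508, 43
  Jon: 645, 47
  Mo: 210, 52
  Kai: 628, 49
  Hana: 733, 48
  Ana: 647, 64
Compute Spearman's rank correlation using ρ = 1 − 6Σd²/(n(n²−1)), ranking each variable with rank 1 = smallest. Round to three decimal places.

0.086

Ranks of variable 1: 2, 4, 1, 3, 6, 5
Ranks of variable 2: 1, 2, 5, 4, 3, 6
d = r₁ − r₂: 1, 2, -4, -1, 3, -1
d²: 1, 4, 16, 1, 9, 1; Σd² = 32
ρ = 1 − 6·32/(6·35) = 1 − 192/210 = 0.086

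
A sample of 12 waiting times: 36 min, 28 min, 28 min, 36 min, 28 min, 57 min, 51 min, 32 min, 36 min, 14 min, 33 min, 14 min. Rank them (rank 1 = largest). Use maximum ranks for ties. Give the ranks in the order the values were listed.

Sorted (descending): 57, 51, 36, 36, 36, 33, 32, 28, 28, 28, 14, 14
The 3 values of 36 occupy positions 3–5 → each gets rank 5.
The 3 values of 28 occupy positions 8–10 → each gets rank 10.
The 2 values of 14 occupy positions 11–12 → each gets rank 12.

5, 10, 10, 5, 10, 1, 2, 7, 5, 12, 6, 12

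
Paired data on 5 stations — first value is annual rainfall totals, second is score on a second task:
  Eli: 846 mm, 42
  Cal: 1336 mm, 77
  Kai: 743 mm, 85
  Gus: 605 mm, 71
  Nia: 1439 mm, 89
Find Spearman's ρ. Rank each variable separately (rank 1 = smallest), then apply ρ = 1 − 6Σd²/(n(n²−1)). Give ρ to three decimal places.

0.500

Ranks of variable 1: 3, 4, 2, 1, 5
Ranks of variable 2: 1, 3, 4, 2, 5
d = r₁ − r₂: 2, 1, -2, -1, 0
d²: 4, 1, 4, 1, 0; Σd² = 10
ρ = 1 − 6·10/(5·24) = 1 − 60/120 = 0.500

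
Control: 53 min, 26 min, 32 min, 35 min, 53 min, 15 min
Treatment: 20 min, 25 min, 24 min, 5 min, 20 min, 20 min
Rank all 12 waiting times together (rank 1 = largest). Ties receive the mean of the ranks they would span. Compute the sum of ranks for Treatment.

Sorted (descending): 53, 53, 35, 32, 26, 25, 24, 20, 20, 20, 15, 5
The 2 values of 53 occupy positions 1–2 → average rank (1+2)/2 = 1.5.
The 3 values of 20 occupy positions 8–10 → average rank 9.
Treatment values → pooled ranks: 20→9, 25→6, 24→7, 5→12, 20→9, 20→9
Rank sum = 9 + 6 + 7 + 12 + 9 + 9 = 52

52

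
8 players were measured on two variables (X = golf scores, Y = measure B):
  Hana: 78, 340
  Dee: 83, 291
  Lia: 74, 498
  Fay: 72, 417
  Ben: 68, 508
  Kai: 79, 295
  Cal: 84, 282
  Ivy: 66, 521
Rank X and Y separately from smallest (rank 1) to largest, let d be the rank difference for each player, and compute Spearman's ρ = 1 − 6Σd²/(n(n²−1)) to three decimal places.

Ranks of variable 1: 5, 7, 4, 3, 2, 6, 8, 1
Ranks of variable 2: 4, 2, 6, 5, 7, 3, 1, 8
d = r₁ − r₂: 1, 5, -2, -2, -5, 3, 7, -7
d²: 1, 25, 4, 4, 25, 9, 49, 49; Σd² = 166
ρ = 1 − 6·166/(8·63) = 1 − 996/504 = -0.976

-0.976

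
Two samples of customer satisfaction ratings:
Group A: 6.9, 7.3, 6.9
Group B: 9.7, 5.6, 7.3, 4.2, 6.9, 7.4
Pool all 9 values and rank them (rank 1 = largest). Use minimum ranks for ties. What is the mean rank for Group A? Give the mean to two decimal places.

Sorted (descending): 9.7, 7.4, 7.3, 7.3, 6.9, 6.9, 6.9, 5.6, 4.2
The 2 values of 7.3 occupy positions 3–4 → each gets rank 3.
The 3 values of 6.9 occupy positions 5–7 → each gets rank 5.
Group A values → pooled ranks: 6.9→5, 7.3→3, 6.9→5
Mean rank = (5 + 3 + 5) / 3 = 4.33

4.33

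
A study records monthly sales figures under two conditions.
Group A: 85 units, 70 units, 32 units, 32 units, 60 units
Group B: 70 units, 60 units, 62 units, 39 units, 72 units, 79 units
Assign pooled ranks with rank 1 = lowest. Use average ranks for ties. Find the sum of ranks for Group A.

Sorted (ascending): 32, 32, 39, 60, 60, 62, 70, 70, 72, 79, 85
The 2 values of 32 occupy positions 1–2 → average rank (1+2)/2 = 1.5.
The 2 values of 60 occupy positions 4–5 → average rank (4+5)/2 = 4.5.
The 2 values of 70 occupy positions 7–8 → average rank (7+8)/2 = 7.5.
Group A values → pooled ranks: 85→11, 70→7.5, 32→1.5, 32→1.5, 60→4.5
Rank sum = 11 + 7.5 + 1.5 + 1.5 + 4.5 = 26

26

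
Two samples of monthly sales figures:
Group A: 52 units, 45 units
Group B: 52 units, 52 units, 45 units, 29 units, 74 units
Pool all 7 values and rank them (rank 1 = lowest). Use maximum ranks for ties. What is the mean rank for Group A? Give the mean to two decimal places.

4.50

Sorted (ascending): 29, 45, 45, 52, 52, 52, 74
The 2 values of 45 occupy positions 2–3 → each gets rank 3.
The 3 values of 52 occupy positions 4–6 → each gets rank 6.
Group A values → pooled ranks: 52→6, 45→3
Mean rank = (6 + 3) / 2 = 4.50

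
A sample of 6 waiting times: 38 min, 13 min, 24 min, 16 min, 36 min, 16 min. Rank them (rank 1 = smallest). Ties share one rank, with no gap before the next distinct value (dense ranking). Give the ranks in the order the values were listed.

5, 1, 3, 2, 4, 2

Sorted (ascending): 13, 16, 16, 24, 36, 38
The 2 values of 16 share dense rank 2.
Remaining distinct values take the next consecutive integers.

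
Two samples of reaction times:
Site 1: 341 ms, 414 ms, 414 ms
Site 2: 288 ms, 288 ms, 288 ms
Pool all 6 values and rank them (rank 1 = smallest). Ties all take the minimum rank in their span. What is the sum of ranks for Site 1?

14

Sorted (ascending): 288, 288, 288, 341, 414, 414
The 3 values of 288 occupy positions 1–3 → each gets rank 1.
The 2 values of 414 occupy positions 5–6 → each gets rank 5.
Site 1 values → pooled ranks: 341→4, 414→5, 414→5
Rank sum = 4 + 5 + 5 = 14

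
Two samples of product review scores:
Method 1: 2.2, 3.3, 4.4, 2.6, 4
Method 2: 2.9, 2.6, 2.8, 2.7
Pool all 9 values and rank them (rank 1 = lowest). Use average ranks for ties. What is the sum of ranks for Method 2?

17.5

Sorted (ascending): 2.2, 2.6, 2.6, 2.7, 2.8, 2.9, 3.3, 4, 4.4
The 2 values of 2.6 occupy positions 2–3 → average rank (2+3)/2 = 2.5.
Method 2 values → pooled ranks: 2.9→6, 2.6→2.5, 2.8→5, 2.7→4
Rank sum = 6 + 2.5 + 5 + 4 = 17.5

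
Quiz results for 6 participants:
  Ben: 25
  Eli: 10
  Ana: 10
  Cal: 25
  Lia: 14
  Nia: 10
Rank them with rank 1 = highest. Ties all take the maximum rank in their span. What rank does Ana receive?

6

Sorted (descending): 25, 25, 14, 10, 10, 10
The 2 values of 25 occupy positions 1–2 → each gets rank 2.
The 3 values of 10 occupy positions 4–6 → each gets rank 6.
Ana has value 10 → rank 6.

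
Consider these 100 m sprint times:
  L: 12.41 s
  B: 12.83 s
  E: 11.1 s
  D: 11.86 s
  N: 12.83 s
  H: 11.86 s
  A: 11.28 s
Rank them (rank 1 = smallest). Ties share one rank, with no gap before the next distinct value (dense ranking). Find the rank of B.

Sorted (ascending): 11.1, 11.28, 11.86, 11.86, 12.41, 12.83, 12.83
The 2 values of 11.86 share dense rank 3.
The 2 values of 12.83 share dense rank 5.
Remaining distinct values take the next consecutive integers.
B has value 12.83 s → rank 5.

5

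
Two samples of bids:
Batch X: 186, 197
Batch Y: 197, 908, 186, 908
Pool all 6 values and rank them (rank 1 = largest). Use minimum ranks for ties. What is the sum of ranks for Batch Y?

Sorted (descending): 908, 908, 197, 197, 186, 186
The 2 values of 908 occupy positions 1–2 → each gets rank 1.
The 2 values of 197 occupy positions 3–4 → each gets rank 3.
The 2 values of 186 occupy positions 5–6 → each gets rank 5.
Batch Y values → pooled ranks: 197→3, 908→1, 186→5, 908→1
Rank sum = 3 + 1 + 5 + 1 = 10

10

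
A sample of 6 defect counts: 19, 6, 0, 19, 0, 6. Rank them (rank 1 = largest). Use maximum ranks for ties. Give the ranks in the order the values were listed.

2, 4, 6, 2, 6, 4

Sorted (descending): 19, 19, 6, 6, 0, 0
The 2 values of 19 occupy positions 1–2 → each gets rank 2.
The 2 values of 6 occupy positions 3–4 → each gets rank 4.
The 2 values of 0 occupy positions 5–6 → each gets rank 6.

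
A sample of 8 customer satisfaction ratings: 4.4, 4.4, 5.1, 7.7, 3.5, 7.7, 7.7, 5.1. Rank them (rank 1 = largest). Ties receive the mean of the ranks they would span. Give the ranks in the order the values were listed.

6.5, 6.5, 4.5, 2, 8, 2, 2, 4.5

Sorted (descending): 7.7, 7.7, 7.7, 5.1, 5.1, 4.4, 4.4, 3.5
The 3 values of 7.7 occupy positions 1–3 → average rank 2.
The 2 values of 5.1 occupy positions 4–5 → average rank (4+5)/2 = 4.5.
The 2 values of 4.4 occupy positions 6–7 → average rank (6+7)/2 = 6.5.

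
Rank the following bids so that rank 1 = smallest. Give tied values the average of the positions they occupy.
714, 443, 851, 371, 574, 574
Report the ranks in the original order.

5, 2, 6, 1, 3.5, 3.5

Sorted (ascending): 371, 443, 574, 574, 714, 851
The 2 values of 574 occupy positions 3–4 → average rank (3+4)/2 = 3.5.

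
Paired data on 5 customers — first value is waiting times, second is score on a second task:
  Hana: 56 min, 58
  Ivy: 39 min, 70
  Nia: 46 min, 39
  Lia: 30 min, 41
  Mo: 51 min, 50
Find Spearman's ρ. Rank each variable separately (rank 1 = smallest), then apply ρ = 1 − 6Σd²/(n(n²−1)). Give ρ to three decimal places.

0.200

Ranks of variable 1: 5, 2, 3, 1, 4
Ranks of variable 2: 4, 5, 1, 2, 3
d = r₁ − r₂: 1, -3, 2, -1, 1
d²: 1, 9, 4, 1, 1; Σd² = 16
ρ = 1 − 6·16/(5·24) = 1 − 96/120 = 0.200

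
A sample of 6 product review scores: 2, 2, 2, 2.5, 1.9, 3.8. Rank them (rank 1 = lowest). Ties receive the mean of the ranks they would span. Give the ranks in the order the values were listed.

3, 3, 3, 5, 1, 6

Sorted (ascending): 1.9, 2, 2, 2, 2.5, 3.8
The 3 values of 2 occupy positions 2–4 → average rank 3.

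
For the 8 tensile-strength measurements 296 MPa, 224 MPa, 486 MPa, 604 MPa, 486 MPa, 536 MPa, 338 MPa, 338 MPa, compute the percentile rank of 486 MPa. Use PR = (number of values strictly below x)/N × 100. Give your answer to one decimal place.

50.0

N = 8.
Strictly below 486: 4. Equal to 486: 2.
PR = 4/8 × 100 = 50.0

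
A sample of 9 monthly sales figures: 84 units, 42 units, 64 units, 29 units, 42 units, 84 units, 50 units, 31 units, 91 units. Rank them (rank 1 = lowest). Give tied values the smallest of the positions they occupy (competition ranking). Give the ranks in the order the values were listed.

7, 3, 6, 1, 3, 7, 5, 2, 9

Sorted (ascending): 29, 31, 42, 42, 50, 64, 84, 84, 91
The 2 values of 42 occupy positions 3–4 → each gets rank 3.
The 2 values of 84 occupy positions 7–8 → each gets rank 7.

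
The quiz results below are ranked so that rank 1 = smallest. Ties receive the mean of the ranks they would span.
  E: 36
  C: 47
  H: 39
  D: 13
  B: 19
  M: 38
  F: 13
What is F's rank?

Sorted (ascending): 13, 13, 19, 36, 38, 39, 47
The 2 values of 13 occupy positions 1–2 → average rank (1+2)/2 = 1.5.
F has value 13 → rank 1.5.

1.5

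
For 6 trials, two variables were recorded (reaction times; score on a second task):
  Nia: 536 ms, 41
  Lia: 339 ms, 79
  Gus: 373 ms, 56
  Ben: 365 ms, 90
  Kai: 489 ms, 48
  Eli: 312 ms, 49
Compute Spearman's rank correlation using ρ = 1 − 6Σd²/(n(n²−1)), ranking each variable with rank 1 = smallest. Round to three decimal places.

-0.600

Ranks of variable 1: 6, 2, 4, 3, 5, 1
Ranks of variable 2: 1, 5, 4, 6, 2, 3
d = r₁ − r₂: 5, -3, 0, -3, 3, -2
d²: 25, 9, 0, 9, 9, 4; Σd² = 56
ρ = 1 − 6·56/(6·35) = 1 − 336/210 = -0.600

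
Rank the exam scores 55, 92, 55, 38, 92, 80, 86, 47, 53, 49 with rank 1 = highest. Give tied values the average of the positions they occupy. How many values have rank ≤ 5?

4

Sorted (descending): 92, 92, 86, 80, 55, 55, 53, 49, 47, 38
The 2 values of 92 occupy positions 1–2 → average rank (1+2)/2 = 1.5.
The 2 values of 55 occupy positions 5–6 → average rank (5+6)/2 = 5.5.
Ranks ≤ 5: {1.5, 1.5, 3, 4} → 4 values.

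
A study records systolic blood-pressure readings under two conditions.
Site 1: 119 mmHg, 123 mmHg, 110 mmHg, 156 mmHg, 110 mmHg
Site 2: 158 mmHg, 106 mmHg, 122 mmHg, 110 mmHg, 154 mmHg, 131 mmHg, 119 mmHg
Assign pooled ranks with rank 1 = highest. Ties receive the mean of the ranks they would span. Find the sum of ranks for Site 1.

Sorted (descending): 158, 156, 154, 131, 123, 122, 119, 119, 110, 110, 110, 106
The 2 values of 119 occupy positions 7–8 → average rank (7+8)/2 = 7.5.
The 3 values of 110 occupy positions 9–11 → average rank 10.
Site 1 values → pooled ranks: 119→7.5, 123→5, 110→10, 156→2, 110→10
Rank sum = 7.5 + 5 + 10 + 2 + 10 = 34.5

34.5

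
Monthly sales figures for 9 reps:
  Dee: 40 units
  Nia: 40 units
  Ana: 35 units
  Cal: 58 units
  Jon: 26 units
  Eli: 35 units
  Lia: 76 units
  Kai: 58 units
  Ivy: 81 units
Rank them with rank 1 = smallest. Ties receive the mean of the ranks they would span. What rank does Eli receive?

2.5

Sorted (ascending): 26, 35, 35, 40, 40, 58, 58, 76, 81
The 2 values of 35 occupy positions 2–3 → average rank (2+3)/2 = 2.5.
The 2 values of 40 occupy positions 4–5 → average rank (4+5)/2 = 4.5.
The 2 values of 58 occupy positions 6–7 → average rank (6+7)/2 = 6.5.
Eli has value 35 units → rank 2.5.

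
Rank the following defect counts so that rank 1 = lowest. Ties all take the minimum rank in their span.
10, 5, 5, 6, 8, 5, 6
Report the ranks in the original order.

Sorted (ascending): 5, 5, 5, 6, 6, 8, 10
The 3 values of 5 occupy positions 1–3 → each gets rank 1.
The 2 values of 6 occupy positions 4–5 → each gets rank 4.

7, 1, 1, 4, 6, 1, 4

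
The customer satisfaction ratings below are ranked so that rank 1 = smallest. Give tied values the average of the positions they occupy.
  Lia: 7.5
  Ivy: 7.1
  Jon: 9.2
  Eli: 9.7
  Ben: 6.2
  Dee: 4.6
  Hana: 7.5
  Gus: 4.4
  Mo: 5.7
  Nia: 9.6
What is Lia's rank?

6.5

Sorted (ascending): 4.4, 4.6, 5.7, 6.2, 7.1, 7.5, 7.5, 9.2, 9.6, 9.7
The 2 values of 7.5 occupy positions 6–7 → average rank (6+7)/2 = 6.5.
Lia has value 7.5 → rank 6.5.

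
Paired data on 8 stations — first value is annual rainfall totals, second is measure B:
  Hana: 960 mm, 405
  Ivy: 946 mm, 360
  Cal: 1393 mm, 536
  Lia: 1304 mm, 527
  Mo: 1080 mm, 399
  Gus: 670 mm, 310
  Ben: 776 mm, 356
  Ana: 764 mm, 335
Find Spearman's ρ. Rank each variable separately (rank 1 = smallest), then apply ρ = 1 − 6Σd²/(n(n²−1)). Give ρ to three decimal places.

Ranks of variable 1: 5, 4, 8, 7, 6, 1, 3, 2
Ranks of variable 2: 6, 4, 8, 7, 5, 1, 3, 2
d = r₁ − r₂: -1, 0, 0, 0, 1, 0, 0, 0
d²: 1, 0, 0, 0, 1, 0, 0, 0; Σd² = 2
ρ = 1 − 6·2/(8·63) = 1 − 12/504 = 0.976

0.976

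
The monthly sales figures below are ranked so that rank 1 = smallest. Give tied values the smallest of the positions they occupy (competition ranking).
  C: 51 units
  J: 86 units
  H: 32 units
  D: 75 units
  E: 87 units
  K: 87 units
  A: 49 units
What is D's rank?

Sorted (ascending): 32, 49, 51, 75, 86, 87, 87
The 2 values of 87 occupy positions 6–7 → each gets rank 6.
D has value 75 units → rank 4.

4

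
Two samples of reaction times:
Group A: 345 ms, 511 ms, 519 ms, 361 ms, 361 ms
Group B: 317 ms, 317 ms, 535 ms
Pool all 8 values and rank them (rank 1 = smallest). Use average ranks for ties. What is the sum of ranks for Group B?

Sorted (ascending): 317, 317, 345, 361, 361, 511, 519, 535
The 2 values of 317 occupy positions 1–2 → average rank (1+2)/2 = 1.5.
The 2 values of 361 occupy positions 4–5 → average rank (4+5)/2 = 4.5.
Group B values → pooled ranks: 317→1.5, 317→1.5, 535→8
Rank sum = 1.5 + 1.5 + 8 = 11

11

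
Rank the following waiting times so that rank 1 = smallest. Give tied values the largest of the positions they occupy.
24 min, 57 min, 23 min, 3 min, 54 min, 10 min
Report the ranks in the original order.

4, 6, 3, 1, 5, 2

Sorted (ascending): 3, 10, 23, 24, 54, 57
No ties — each value takes its position as its rank.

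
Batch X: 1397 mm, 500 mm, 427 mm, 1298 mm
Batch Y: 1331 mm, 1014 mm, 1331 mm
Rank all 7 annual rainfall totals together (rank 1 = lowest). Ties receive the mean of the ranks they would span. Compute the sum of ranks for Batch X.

14

Sorted (ascending): 427, 500, 1014, 1298, 1331, 1331, 1397
The 2 values of 1331 occupy positions 5–6 → average rank (5+6)/2 = 5.5.
Batch X values → pooled ranks: 1397→7, 500→2, 427→1, 1298→4
Rank sum = 7 + 2 + 1 + 4 = 14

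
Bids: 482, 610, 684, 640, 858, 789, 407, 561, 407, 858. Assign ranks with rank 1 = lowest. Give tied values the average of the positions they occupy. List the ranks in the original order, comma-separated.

Sorted (ascending): 407, 407, 482, 561, 610, 640, 684, 789, 858, 858
The 2 values of 407 occupy positions 1–2 → average rank (1+2)/2 = 1.5.
The 2 values of 858 occupy positions 9–10 → average rank (9+10)/2 = 9.5.

3, 5, 7, 6, 9.5, 8, 1.5, 4, 1.5, 9.5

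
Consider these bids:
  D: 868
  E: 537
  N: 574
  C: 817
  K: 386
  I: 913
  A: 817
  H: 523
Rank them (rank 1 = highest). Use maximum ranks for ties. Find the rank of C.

Sorted (descending): 913, 868, 817, 817, 574, 537, 523, 386
The 2 values of 817 occupy positions 3–4 → each gets rank 4.
C has value 817 → rank 4.

4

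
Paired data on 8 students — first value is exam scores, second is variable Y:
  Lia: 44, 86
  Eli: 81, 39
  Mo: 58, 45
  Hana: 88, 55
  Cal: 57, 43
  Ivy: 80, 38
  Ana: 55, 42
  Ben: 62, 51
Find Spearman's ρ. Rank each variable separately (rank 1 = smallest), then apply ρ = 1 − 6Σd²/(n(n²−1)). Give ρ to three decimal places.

Ranks of variable 1: 1, 7, 4, 8, 3, 6, 2, 5
Ranks of variable 2: 8, 2, 5, 7, 4, 1, 3, 6
d = r₁ − r₂: -7, 5, -1, 1, -1, 5, -1, -1
d²: 49, 25, 1, 1, 1, 25, 1, 1; Σd² = 104
ρ = 1 − 6·104/(8·63) = 1 − 624/504 = -0.238

-0.238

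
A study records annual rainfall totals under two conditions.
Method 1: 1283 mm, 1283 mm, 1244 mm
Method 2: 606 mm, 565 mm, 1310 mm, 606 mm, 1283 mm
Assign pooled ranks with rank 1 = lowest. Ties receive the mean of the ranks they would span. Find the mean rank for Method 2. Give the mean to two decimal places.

Sorted (ascending): 565, 606, 606, 1244, 1283, 1283, 1283, 1310
The 2 values of 606 occupy positions 2–3 → average rank (2+3)/2 = 2.5.
The 3 values of 1283 occupy positions 5–7 → average rank 6.
Method 2 values → pooled ranks: 606→2.5, 565→1, 1310→8, 606→2.5, 1283→6
Mean rank = (2.5 + 1 + 8 + 2.5 + 6) / 5 = 4.00

4.00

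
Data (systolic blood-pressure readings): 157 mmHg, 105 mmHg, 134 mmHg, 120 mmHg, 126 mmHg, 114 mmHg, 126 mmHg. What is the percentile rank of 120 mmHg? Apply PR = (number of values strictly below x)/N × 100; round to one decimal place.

28.6

N = 7.
Strictly below 120: 2. Equal to 120: 1.
PR = 2/7 × 100 = 28.6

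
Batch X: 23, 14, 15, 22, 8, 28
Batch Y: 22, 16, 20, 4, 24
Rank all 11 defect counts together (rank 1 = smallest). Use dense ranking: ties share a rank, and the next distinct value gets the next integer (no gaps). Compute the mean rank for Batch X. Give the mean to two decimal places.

5.67

Sorted (ascending): 4, 8, 14, 15, 16, 20, 22, 22, 23, 24, 28
The 2 values of 22 share dense rank 7.
Remaining distinct values take the next consecutive integers.
Batch X values → pooled ranks: 23→8, 14→3, 15→4, 22→7, 8→2, 28→10
Mean rank = (8 + 3 + 4 + 7 + 2 + 10) / 6 = 5.67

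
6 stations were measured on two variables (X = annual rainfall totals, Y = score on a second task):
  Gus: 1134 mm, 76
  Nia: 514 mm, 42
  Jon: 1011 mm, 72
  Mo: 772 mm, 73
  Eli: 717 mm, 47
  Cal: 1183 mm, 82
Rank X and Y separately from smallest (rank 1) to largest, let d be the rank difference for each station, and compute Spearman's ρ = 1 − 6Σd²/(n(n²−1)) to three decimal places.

0.943

Ranks of variable 1: 5, 1, 4, 3, 2, 6
Ranks of variable 2: 5, 1, 3, 4, 2, 6
d = r₁ − r₂: 0, 0, 1, -1, 0, 0
d²: 0, 0, 1, 1, 0, 0; Σd² = 2
ρ = 1 − 6·2/(6·35) = 1 − 12/210 = 0.943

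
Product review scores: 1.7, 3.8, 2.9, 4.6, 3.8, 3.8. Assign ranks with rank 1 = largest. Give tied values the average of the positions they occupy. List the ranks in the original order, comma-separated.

Sorted (descending): 4.6, 3.8, 3.8, 3.8, 2.9, 1.7
The 3 values of 3.8 occupy positions 2–4 → average rank 3.

6, 3, 5, 1, 3, 3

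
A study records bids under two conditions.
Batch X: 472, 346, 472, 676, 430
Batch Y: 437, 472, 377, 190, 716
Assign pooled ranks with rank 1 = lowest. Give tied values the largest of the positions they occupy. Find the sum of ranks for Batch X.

Sorted (ascending): 190, 346, 377, 430, 437, 472, 472, 472, 676, 716
The 3 values of 472 occupy positions 6–8 → each gets rank 8.
Batch X values → pooled ranks: 472→8, 346→2, 472→8, 676→9, 430→4
Rank sum = 8 + 2 + 8 + 9 + 4 = 31

31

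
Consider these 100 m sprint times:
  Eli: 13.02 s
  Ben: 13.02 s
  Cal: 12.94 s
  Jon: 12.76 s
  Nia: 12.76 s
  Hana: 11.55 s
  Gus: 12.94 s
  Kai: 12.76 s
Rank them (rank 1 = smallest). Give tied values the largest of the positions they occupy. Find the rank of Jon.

4

Sorted (ascending): 11.55, 12.76, 12.76, 12.76, 12.94, 12.94, 13.02, 13.02
The 3 values of 12.76 occupy positions 2–4 → each gets rank 4.
The 2 values of 12.94 occupy positions 5–6 → each gets rank 6.
The 2 values of 13.02 occupy positions 7–8 → each gets rank 8.
Jon has value 12.76 s → rank 4.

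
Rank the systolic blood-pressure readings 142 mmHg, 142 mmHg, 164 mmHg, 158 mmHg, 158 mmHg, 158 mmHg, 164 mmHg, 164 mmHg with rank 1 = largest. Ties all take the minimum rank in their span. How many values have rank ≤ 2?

Sorted (descending): 164, 164, 164, 158, 158, 158, 142, 142
The 3 values of 164 occupy positions 1–3 → each gets rank 1.
The 3 values of 158 occupy positions 4–6 → each gets rank 4.
The 2 values of 142 occupy positions 7–8 → each gets rank 7.
Ranks ≤ 2: {1, 1, 1} → 3 values.

3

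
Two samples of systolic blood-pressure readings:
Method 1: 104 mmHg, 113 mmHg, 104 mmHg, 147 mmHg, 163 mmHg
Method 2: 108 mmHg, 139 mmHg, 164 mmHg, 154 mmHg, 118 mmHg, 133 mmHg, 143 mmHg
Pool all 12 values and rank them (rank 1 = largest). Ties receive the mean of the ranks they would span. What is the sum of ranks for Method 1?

38

Sorted (descending): 164, 163, 154, 147, 143, 139, 133, 118, 113, 108, 104, 104
The 2 values of 104 occupy positions 11–12 → average rank (11+12)/2 = 11.5.
Method 1 values → pooled ranks: 104→11.5, 113→9, 104→11.5, 147→4, 163→2
Rank sum = 11.5 + 9 + 11.5 + 4 + 2 = 38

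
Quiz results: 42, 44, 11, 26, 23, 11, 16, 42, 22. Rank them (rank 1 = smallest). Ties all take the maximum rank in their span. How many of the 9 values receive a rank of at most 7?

Sorted (ascending): 11, 11, 16, 22, 23, 26, 42, 42, 44
The 2 values of 11 occupy positions 1–2 → each gets rank 2.
The 2 values of 42 occupy positions 7–8 → each gets rank 8.
Ranks ≤ 7: {2, 2, 3, 4, 5, 6} → 6 values.

6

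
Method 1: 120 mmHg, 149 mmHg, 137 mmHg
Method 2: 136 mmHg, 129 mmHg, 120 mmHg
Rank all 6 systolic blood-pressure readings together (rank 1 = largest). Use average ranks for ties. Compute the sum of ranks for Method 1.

8.5

Sorted (descending): 149, 137, 136, 129, 120, 120
The 2 values of 120 occupy positions 5–6 → average rank (5+6)/2 = 5.5.
Method 1 values → pooled ranks: 120→5.5, 149→1, 137→2
Rank sum = 5.5 + 1 + 2 = 8.5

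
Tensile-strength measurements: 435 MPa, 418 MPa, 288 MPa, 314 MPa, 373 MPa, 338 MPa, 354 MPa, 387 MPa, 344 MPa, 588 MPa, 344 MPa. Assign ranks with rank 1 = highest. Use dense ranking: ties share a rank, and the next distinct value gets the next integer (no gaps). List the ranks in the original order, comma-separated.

Sorted (descending): 588, 435, 418, 387, 373, 354, 344, 344, 338, 314, 288
The 2 values of 344 share dense rank 7.
Remaining distinct values take the next consecutive integers.

2, 3, 10, 9, 5, 8, 6, 4, 7, 1, 7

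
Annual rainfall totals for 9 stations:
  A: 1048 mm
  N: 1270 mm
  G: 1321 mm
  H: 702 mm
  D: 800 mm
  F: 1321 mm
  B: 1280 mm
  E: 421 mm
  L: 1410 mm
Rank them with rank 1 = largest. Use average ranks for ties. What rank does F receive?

2.5

Sorted (descending): 1410, 1321, 1321, 1280, 1270, 1048, 800, 702, 421
The 2 values of 1321 occupy positions 2–3 → average rank (2+3)/2 = 2.5.
F has value 1321 mm → rank 2.5.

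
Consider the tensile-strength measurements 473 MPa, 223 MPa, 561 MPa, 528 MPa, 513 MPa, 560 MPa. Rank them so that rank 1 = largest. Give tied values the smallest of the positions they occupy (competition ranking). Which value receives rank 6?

Sorted (descending): 561, 560, 528, 513, 473, 223
No ties — each value takes its position as its rank.
Rank 6 → value 223.

223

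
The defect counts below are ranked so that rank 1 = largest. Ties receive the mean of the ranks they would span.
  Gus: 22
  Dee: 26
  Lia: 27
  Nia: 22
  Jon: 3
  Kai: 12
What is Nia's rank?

3.5

Sorted (descending): 27, 26, 22, 22, 12, 3
The 2 values of 22 occupy positions 3–4 → average rank (3+4)/2 = 3.5.
Nia has value 22 → rank 3.5.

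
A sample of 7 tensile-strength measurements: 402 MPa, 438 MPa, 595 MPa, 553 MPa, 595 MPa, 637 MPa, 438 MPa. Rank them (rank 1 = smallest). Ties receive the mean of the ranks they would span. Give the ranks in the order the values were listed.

Sorted (ascending): 402, 438, 438, 553, 595, 595, 637
The 2 values of 438 occupy positions 2–3 → average rank (2+3)/2 = 2.5.
The 2 values of 595 occupy positions 5–6 → average rank (5+6)/2 = 5.5.

1, 2.5, 5.5, 4, 5.5, 7, 2.5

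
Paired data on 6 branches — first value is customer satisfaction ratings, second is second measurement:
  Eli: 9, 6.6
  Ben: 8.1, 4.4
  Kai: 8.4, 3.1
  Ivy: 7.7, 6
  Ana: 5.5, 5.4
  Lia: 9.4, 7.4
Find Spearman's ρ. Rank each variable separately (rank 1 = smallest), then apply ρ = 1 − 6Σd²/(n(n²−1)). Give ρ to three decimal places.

Ranks of variable 1: 5, 3, 4, 2, 1, 6
Ranks of variable 2: 5, 2, 1, 4, 3, 6
d = r₁ − r₂: 0, 1, 3, -2, -2, 0
d²: 0, 1, 9, 4, 4, 0; Σd² = 18
ρ = 1 − 6·18/(6·35) = 1 − 108/210 = 0.486

0.486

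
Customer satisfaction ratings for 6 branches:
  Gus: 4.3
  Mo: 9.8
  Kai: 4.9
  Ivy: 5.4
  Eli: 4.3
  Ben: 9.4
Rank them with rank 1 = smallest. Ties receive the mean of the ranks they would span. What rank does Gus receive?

1.5

Sorted (ascending): 4.3, 4.3, 4.9, 5.4, 9.4, 9.8
The 2 values of 4.3 occupy positions 1–2 → average rank (1+2)/2 = 1.5.
Gus has value 4.3 → rank 1.5.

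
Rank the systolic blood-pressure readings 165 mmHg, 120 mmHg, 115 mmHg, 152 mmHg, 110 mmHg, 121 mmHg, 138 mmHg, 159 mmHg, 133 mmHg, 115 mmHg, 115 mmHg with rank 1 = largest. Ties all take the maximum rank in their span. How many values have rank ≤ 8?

Sorted (descending): 165, 159, 152, 138, 133, 121, 120, 115, 115, 115, 110
The 3 values of 115 occupy positions 8–10 → each gets rank 10.
Ranks ≤ 8: {1, 2, 3, 4, 5, 6, 7} → 7 values.

7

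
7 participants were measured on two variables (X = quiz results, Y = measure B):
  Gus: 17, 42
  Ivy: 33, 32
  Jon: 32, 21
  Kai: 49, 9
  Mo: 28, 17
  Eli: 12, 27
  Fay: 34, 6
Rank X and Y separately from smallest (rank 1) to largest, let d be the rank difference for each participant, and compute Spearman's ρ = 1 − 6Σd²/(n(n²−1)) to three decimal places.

Ranks of variable 1: 2, 5, 4, 7, 3, 1, 6
Ranks of variable 2: 7, 6, 4, 2, 3, 5, 1
d = r₁ − r₂: -5, -1, 0, 5, 0, -4, 5
d²: 25, 1, 0, 25, 0, 16, 25; Σd² = 92
ρ = 1 − 6·92/(7·48) = 1 − 552/336 = -0.643

-0.643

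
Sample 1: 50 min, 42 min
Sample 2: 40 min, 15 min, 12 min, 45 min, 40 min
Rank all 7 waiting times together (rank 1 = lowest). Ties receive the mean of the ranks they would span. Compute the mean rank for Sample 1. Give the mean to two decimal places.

Sorted (ascending): 12, 15, 40, 40, 42, 45, 50
The 2 values of 40 occupy positions 3–4 → average rank (3+4)/2 = 3.5.
Sample 1 values → pooled ranks: 50→7, 42→5
Mean rank = (7 + 5) / 2 = 6.00

6.00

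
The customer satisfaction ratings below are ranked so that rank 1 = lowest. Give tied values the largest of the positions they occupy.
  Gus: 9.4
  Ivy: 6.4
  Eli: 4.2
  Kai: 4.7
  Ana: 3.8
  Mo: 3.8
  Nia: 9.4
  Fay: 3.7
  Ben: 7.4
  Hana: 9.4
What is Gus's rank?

Sorted (ascending): 3.7, 3.8, 3.8, 4.2, 4.7, 6.4, 7.4, 9.4, 9.4, 9.4
The 2 values of 3.8 occupy positions 2–3 → each gets rank 3.
The 3 values of 9.4 occupy positions 8–10 → each gets rank 10.
Gus has value 9.4 → rank 10.

10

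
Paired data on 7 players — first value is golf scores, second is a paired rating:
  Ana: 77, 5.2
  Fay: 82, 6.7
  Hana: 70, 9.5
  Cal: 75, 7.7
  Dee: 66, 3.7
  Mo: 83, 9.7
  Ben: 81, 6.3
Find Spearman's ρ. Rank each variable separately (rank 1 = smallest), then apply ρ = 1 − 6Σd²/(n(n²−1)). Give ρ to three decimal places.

Ranks of variable 1: 4, 6, 2, 3, 1, 7, 5
Ranks of variable 2: 2, 4, 6, 5, 1, 7, 3
d = r₁ − r₂: 2, 2, -4, -2, 0, 0, 2
d²: 4, 4, 16, 4, 0, 0, 4; Σd² = 32
ρ = 1 − 6·32/(7·48) = 1 − 192/336 = 0.429

0.429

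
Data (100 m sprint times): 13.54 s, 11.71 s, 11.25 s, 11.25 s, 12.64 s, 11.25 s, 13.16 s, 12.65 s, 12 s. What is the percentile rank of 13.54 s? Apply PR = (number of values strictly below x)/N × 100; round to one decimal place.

88.9

N = 9.
Strictly below 13.54: 8. Equal to 13.54: 1.
PR = 8/9 × 100 = 88.9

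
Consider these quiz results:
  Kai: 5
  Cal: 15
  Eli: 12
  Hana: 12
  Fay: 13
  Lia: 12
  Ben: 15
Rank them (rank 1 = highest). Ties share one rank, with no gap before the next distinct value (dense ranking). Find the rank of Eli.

Sorted (descending): 15, 15, 13, 12, 12, 12, 5
The 2 values of 15 share dense rank 1.
The 3 values of 12 share dense rank 3.
Remaining distinct values take the next consecutive integers.
Eli has value 12 → rank 3.

3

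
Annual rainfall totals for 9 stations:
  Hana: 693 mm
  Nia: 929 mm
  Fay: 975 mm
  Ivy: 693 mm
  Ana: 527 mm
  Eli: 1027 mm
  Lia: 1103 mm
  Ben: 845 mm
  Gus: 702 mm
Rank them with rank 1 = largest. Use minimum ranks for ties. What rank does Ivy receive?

7

Sorted (descending): 1103, 1027, 975, 929, 845, 702, 693, 693, 527
The 2 values of 693 occupy positions 7–8 → each gets rank 7.
Ivy has value 693 mm → rank 7.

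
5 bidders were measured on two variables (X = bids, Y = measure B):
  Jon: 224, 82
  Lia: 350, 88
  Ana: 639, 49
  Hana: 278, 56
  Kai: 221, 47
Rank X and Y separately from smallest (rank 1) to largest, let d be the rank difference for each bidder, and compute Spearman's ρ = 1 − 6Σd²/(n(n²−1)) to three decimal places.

0.300

Ranks of variable 1: 2, 4, 5, 3, 1
Ranks of variable 2: 4, 5, 2, 3, 1
d = r₁ − r₂: -2, -1, 3, 0, 0
d²: 4, 1, 9, 0, 0; Σd² = 14
ρ = 1 − 6·14/(5·24) = 1 − 84/120 = 0.300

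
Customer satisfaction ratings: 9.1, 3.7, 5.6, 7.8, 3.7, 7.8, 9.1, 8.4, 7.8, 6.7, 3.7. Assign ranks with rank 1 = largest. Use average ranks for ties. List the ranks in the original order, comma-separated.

Sorted (descending): 9.1, 9.1, 8.4, 7.8, 7.8, 7.8, 6.7, 5.6, 3.7, 3.7, 3.7
The 2 values of 9.1 occupy positions 1–2 → average rank (1+2)/2 = 1.5.
The 3 values of 7.8 occupy positions 4–6 → average rank 5.
The 3 values of 3.7 occupy positions 9–11 → average rank 10.

1.5, 10, 8, 5, 10, 5, 1.5, 3, 5, 7, 10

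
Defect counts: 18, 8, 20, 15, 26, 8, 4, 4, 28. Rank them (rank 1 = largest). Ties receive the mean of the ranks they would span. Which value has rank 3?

20

Sorted (descending): 28, 26, 20, 18, 15, 8, 8, 4, 4
The 2 values of 8 occupy positions 6–7 → average rank (6+7)/2 = 6.5.
The 2 values of 4 occupy positions 8–9 → average rank (8+9)/2 = 8.5.
Rank 3 → value 20.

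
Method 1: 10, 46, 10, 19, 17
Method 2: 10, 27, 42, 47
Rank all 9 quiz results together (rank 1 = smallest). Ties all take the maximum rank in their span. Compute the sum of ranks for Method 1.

23

Sorted (ascending): 10, 10, 10, 17, 19, 27, 42, 46, 47
The 3 values of 10 occupy positions 1–3 → each gets rank 3.
Method 1 values → pooled ranks: 10→3, 46→8, 10→3, 19→5, 17→4
Rank sum = 3 + 8 + 3 + 5 + 4 = 23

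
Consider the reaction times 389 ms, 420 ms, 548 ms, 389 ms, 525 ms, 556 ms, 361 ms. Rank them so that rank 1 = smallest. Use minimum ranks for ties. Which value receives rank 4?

Sorted (ascending): 361, 389, 389, 420, 525, 548, 556
The 2 values of 389 occupy positions 2–3 → each gets rank 2.
Rank 4 → value 420.

420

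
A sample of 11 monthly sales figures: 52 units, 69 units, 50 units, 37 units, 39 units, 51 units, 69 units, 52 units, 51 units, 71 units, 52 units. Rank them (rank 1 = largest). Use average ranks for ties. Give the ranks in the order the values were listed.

Sorted (descending): 71, 69, 69, 52, 52, 52, 51, 51, 50, 39, 37
The 2 values of 69 occupy positions 2–3 → average rank (2+3)/2 = 2.5.
The 3 values of 52 occupy positions 4–6 → average rank 5.
The 2 values of 51 occupy positions 7–8 → average rank (7+8)/2 = 7.5.

5, 2.5, 9, 11, 10, 7.5, 2.5, 5, 7.5, 1, 5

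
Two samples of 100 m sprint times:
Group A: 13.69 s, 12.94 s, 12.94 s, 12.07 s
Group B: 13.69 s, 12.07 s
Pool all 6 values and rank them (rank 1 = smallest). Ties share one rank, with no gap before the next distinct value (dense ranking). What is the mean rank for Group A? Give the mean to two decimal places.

2.00

Sorted (ascending): 12.07, 12.07, 12.94, 12.94, 13.69, 13.69
The 2 values of 12.07 share dense rank 1.
The 2 values of 12.94 share dense rank 2.
The 2 values of 13.69 share dense rank 3.
Group A values → pooled ranks: 13.69→3, 12.94→2, 12.94→2, 12.07→1
Mean rank = (3 + 2 + 2 + 1) / 4 = 2.00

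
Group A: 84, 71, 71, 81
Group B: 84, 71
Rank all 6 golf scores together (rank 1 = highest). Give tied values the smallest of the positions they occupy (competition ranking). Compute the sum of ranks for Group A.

12

Sorted (descending): 84, 84, 81, 71, 71, 71
The 2 values of 84 occupy positions 1–2 → each gets rank 1.
The 3 values of 71 occupy positions 4–6 → each gets rank 4.
Group A values → pooled ranks: 84→1, 71→4, 71→4, 81→3
Rank sum = 1 + 4 + 4 + 3 = 12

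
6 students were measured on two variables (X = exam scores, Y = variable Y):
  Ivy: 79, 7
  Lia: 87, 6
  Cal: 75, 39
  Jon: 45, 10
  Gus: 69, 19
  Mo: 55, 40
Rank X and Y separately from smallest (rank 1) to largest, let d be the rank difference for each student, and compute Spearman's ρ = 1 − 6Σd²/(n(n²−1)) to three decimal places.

-0.600

Ranks of variable 1: 5, 6, 4, 1, 3, 2
Ranks of variable 2: 2, 1, 5, 3, 4, 6
d = r₁ − r₂: 3, 5, -1, -2, -1, -4
d²: 9, 25, 1, 4, 1, 16; Σd² = 56
ρ = 1 − 6·56/(6·35) = 1 − 336/210 = -0.600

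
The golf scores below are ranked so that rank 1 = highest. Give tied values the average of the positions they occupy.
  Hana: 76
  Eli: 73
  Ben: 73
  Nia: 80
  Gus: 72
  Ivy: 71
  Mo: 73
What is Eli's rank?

Sorted (descending): 80, 76, 73, 73, 73, 72, 71
The 3 values of 73 occupy positions 3–5 → average rank 4.
Eli has value 73 → rank 4.

4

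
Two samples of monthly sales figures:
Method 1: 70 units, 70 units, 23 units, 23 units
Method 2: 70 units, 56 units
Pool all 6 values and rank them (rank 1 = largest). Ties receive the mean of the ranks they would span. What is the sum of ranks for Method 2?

6

Sorted (descending): 70, 70, 70, 56, 23, 23
The 3 values of 70 occupy positions 1–3 → average rank 2.
The 2 values of 23 occupy positions 5–6 → average rank (5+6)/2 = 5.5.
Method 2 values → pooled ranks: 70→2, 56→4
Rank sum = 2 + 4 = 6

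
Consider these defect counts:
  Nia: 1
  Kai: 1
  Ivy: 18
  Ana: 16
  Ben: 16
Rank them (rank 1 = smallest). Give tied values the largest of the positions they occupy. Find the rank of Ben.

4

Sorted (ascending): 1, 1, 16, 16, 18
The 2 values of 1 occupy positions 1–2 → each gets rank 2.
The 2 values of 16 occupy positions 3–4 → each gets rank 4.
Ben has value 16 → rank 4.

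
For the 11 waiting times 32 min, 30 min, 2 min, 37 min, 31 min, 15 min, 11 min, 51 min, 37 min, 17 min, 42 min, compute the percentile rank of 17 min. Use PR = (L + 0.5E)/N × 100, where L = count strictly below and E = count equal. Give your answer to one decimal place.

31.8

N = 11.
Strictly below 17: 3. Equal to 17: 1.
PR = (3 + 0.5·1)/11 × 100 = 31.8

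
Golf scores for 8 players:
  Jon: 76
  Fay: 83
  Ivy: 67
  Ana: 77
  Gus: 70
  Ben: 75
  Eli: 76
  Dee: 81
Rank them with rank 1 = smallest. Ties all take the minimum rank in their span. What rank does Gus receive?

Sorted (ascending): 67, 70, 75, 76, 76, 77, 81, 83
The 2 values of 76 occupy positions 4–5 → each gets rank 4.
Gus has value 70 → rank 2.

2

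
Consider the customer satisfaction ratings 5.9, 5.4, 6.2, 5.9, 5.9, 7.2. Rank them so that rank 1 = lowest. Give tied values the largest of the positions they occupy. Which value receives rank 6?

Sorted (ascending): 5.4, 5.9, 5.9, 5.9, 6.2, 7.2
The 3 values of 5.9 occupy positions 2–4 → each gets rank 4.
Rank 6 → value 7.2.

7.2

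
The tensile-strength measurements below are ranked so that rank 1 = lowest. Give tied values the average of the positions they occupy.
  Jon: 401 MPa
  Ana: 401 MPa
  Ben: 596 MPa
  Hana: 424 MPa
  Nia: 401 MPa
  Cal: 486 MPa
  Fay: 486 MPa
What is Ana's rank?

Sorted (ascending): 401, 401, 401, 424, 486, 486, 596
The 3 values of 401 occupy positions 1–3 → average rank 2.
The 2 values of 486 occupy positions 5–6 → average rank (5+6)/2 = 5.5.
Ana has value 401 MPa → rank 2.

2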